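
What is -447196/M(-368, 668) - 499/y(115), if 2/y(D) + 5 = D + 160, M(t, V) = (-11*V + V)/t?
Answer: -76820791/835 ≈ -92001.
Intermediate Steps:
M(t, V) = -10*V/t (M(t, V) = (-10*V)/t = -10*V/t)
y(D) = 2/(155 + D) (y(D) = 2/(-5 + (D + 160)) = 2/(-5 + (160 + D)) = 2/(155 + D))
-447196/M(-368, 668) - 499/y(115) = -447196/((-10*668/(-368))) - 499/(2/(155 + 115)) = -447196/((-10*668*(-1/368))) - 499/(2/270) = -447196/835/46 - 499/(2*(1/270)) = -447196*46/835 - 499/1/135 = -20571016/835 - 499*135 = -20571016/835 - 67365 = -76820791/835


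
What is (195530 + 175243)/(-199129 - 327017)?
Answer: -123591/175382 ≈ -0.70470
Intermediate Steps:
(195530 + 175243)/(-199129 - 327017) = 370773/(-526146) = 370773*(-1/526146) = -123591/175382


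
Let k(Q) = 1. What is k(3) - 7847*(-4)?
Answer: 31389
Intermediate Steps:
k(3) - 7847*(-4) = 1 - 7847*(-4) = 1 - 133*(-236) = 1 + 31388 = 31389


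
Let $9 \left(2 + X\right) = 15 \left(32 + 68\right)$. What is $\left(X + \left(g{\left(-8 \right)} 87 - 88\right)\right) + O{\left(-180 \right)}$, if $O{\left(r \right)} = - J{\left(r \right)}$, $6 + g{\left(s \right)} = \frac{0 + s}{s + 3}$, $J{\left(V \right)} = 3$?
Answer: $- \frac{4637}{15} \approx -309.13$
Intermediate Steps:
$g{\left(s \right)} = -6 + \frac{s}{3 + s}$ ($g{\left(s \right)} = -6 + \frac{0 + s}{s + 3} = -6 + \frac{s}{3 + s}$)
$O{\left(r \right)} = -3$ ($O{\left(r \right)} = \left(-1\right) 3 = -3$)
$X = \frac{494}{3}$ ($X = -2 + \frac{15 \left(32 + 68\right)}{9} = -2 + \frac{15 \cdot 100}{9} = -2 + \frac{1}{9} \cdot 1500 = -2 + \frac{500}{3} = \frac{494}{3} \approx 164.67$)
$\left(X + \left(g{\left(-8 \right)} 87 - 88\right)\right) + O{\left(-180 \right)} = \left(\frac{494}{3} + \left(\frac{-18 - -40}{3 - 8} \cdot 87 - 88\right)\right) - 3 = \left(\frac{494}{3} + \left(\frac{-18 + 40}{-5} \cdot 87 - 88\right)\right) - 3 = \left(\frac{494}{3} + \left(\left(- \frac{1}{5}\right) 22 \cdot 87 - 88\right)\right) - 3 = \left(\frac{494}{3} - \frac{2354}{5}\right) - 3 = - \frac{4592}{15} - 3 = - \frac{4637}{15}$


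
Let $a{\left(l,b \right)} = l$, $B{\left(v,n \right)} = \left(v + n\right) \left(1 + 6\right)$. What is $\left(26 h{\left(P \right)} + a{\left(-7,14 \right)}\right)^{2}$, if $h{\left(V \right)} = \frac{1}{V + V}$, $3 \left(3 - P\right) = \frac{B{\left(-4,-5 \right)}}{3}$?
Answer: $\frac{3249}{100} \approx 32.49$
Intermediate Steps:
$B{\left(v,n \right)} = 7 n + 7 v$ ($B{\left(v,n \right)} = \left(n + v\right) 7 = 7 n + 7 v$)
$P = 10$ ($P = 3 - \frac{\left(7 \left(-5\right) + 7 \left(-4\right)\right) \frac{1}{3}}{3} = 3 - \frac{\left(-35 - 28\right) \frac{1}{3}}{3} = 3 - \frac{\left(-63\right) \frac{1}{3}}{3} = 3 - -7 = 3 + 7 = 10$)
$h{\left(V \right)} = \frac{1}{2 V}$
$\left(26 h{\left(P \right)} + a{\left(-7,14 \right)}\right)^{2} = \left(26 \frac{1}{2 \cdot 10} - 7\right)^{2} = \left(26 \cdot \frac{1}{2} \cdot \frac{1}{10} - 7\right)^{2} = \left(26 \cdot \frac{1}{20} - 7\right)^{2} = \left(\frac{13}{10} - 7\right)^{2} = \left(- \frac{57}{10}\right)^{2} = \frac{3249}{100}$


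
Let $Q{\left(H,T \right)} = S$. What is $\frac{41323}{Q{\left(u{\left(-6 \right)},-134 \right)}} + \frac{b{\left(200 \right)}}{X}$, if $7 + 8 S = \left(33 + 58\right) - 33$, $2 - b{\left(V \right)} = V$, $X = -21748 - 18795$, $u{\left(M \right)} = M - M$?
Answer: $\frac{13402877210}{2067693} \approx 6482.0$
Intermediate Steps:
$u{\left(M \right)} = 0$
$X = -40543$
$b{\left(V \right)} = 2 - V$
$S = \frac{51}{8}$ ($S = - \frac{7}{8} + \frac{\left(33 + 58\right) - 33}{8} = - \frac{7}{8} + \frac{91 - 33}{8} = - \frac{7}{8} + \frac{1}{8} \cdot 58 = - \frac{7}{8} + \frac{29}{4} = \frac{51}{8} \approx 6.375$)
$Q{\left(H,T \right)} = \frac{51}{8}$
$\frac{41323}{Q{\left(u{\left(-6 \right)},-134 \right)}} + \frac{b{\left(200 \right)}}{X} = \frac{41323}{\frac{51}{8}} + \frac{2 - 200}{-40543} = 41323 \cdot \frac{8}{51} + \left(2 - 200\right) \left(- \frac{1}{40543}\right) = \frac{330584}{51} - - \frac{198}{40543} = \frac{330584}{51} + \frac{198}{40543} = \frac{13402877210}{2067693}$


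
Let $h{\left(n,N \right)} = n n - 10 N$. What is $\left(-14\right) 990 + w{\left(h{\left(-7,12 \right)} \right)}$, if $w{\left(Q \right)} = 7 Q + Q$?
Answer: $-14428$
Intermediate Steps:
$h{\left(n,N \right)} = n^{2} - 10 N$
$w{\left(Q \right)} = 8 Q$
$\left(-14\right) 990 + w{\left(h{\left(-7,12 \right)} \right)} = \left(-14\right) 990 + 8 \left(\left(-7\right)^{2} - 120\right) = -13860 + 8 \left(49 - 120\right) = -13860 + 8 \left(-71\right) = -13860 - 568 = -14428$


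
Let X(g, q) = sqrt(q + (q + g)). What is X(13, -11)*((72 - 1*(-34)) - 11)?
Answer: 285*I ≈ 285.0*I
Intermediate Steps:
X(g, q) = sqrt(g + 2*q) (X(g, q) = sqrt(q + (g + q)) = sqrt(g + 2*q))
X(13, -11)*((72 - 1*(-34)) - 11) = sqrt(13 + 2*(-11))*((72 - 1*(-34)) - 11) = sqrt(13 - 22)*((72 + 34) - 11) = sqrt(-9)*(106 - 11) = (3*I)*95 = 285*I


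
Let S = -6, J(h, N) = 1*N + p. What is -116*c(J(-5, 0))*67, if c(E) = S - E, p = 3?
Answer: 69948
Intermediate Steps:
J(h, N) = 3 + N (J(h, N) = 1*N + 3 = N + 3 = 3 + N)
c(E) = -6 - E
-116*c(J(-5, 0))*67 = -116*(-6 - (3 + 0))*67 = -116*(-6 - 1*3)*67 = -116*(-6 - 3)*67 = -116*(-9)*67 = 1044*67 = 69948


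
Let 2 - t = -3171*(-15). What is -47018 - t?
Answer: 545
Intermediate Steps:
t = -47563 (t = 2 - (-3171)*(-15) = 2 - 1*47565 = 2 - 47565 = -47563)
-47018 - t = -47018 - 1*(-47563) = -47018 + 47563 = 545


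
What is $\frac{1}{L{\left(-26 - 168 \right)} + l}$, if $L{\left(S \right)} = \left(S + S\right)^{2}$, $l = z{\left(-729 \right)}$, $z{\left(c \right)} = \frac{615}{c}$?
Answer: $\frac{243}{36581987} \approx 6.6426 \cdot 10^{-6}$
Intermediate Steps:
$l = - \frac{205}{243}$ ($l = \frac{615}{-729} = 615 \left(- \frac{1}{729}\right) = - \frac{205}{243} \approx -0.84362$)
$L{\left(S \right)} = 4 S^{2}$ ($L{\left(S \right)} = \left(2 S\right)^{2} = 4 S^{2}$)
$\frac{1}{L{\left(-26 - 168 \right)} + l} = \frac{1}{4 \left(-26 - 168\right)^{2} - \frac{205}{243}} = \frac{1}{4 \left(-194\right)^{2} - \frac{205}{243}} = \frac{1}{4 \cdot 37636 - \frac{205}{243}} = \frac{1}{150544 - \frac{205}{243}} = \frac{1}{\frac{36581987}{243}} = \frac{243}{36581987}$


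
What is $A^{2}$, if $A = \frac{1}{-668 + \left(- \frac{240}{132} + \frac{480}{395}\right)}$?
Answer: $\frac{755161}{337579592256} \approx 2.237 \cdot 10^{-6}$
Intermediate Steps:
$A = - \frac{869}{581016}$ ($A = \frac{1}{-668 + \left(\left(-240\right) \frac{1}{132} + 480 \cdot \frac{1}{395}\right)} = \frac{1}{-668 + \left(- \frac{20}{11} + \frac{96}{79}\right)} = \frac{1}{-668 - \frac{524}{869}} = \frac{1}{- \frac{581016}{869}} = - \frac{869}{581016} \approx -0.0014957$)
$A^{2} = \left(- \frac{869}{581016}\right)^{2} = \frac{755161}{337579592256}$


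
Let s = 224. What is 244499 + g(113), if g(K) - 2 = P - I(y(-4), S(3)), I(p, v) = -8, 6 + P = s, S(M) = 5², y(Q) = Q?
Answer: 244727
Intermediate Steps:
S(M) = 25
P = 218 (P = -6 + 224 = 218)
g(K) = 228 (g(K) = 2 + (218 - 1*(-8)) = 2 + (218 + 8) = 2 + 226 = 228)
244499 + g(113) = 244499 + 228 = 244727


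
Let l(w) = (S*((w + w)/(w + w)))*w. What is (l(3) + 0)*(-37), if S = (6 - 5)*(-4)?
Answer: 444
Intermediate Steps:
S = -4 (S = 1*(-4) = -4)
l(w) = -4*w (l(w) = (-4*(w + w)/(w + w))*w = (-4*2*w/(2*w))*w = (-4*2*w*1/(2*w))*w = (-4*1)*w = -4*w)
(l(3) + 0)*(-37) = (-4*3 + 0)*(-37) = (-12 + 0)*(-37) = -12*(-37) = 444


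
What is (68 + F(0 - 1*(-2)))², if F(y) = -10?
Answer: 3364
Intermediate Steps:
(68 + F(0 - 1*(-2)))² = (68 - 10)² = 58² = 3364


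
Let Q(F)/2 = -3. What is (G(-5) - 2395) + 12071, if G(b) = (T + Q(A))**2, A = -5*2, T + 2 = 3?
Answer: 9701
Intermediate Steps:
T = 1 (T = -2 + 3 = 1)
A = -10
Q(F) = -6 (Q(F) = 2*(-3) = -6)
G(b) = 25 (G(b) = (1 - 6)**2 = (-5)**2 = 25)
(G(-5) - 2395) + 12071 = (25 - 2395) + 12071 = -2370 + 12071 = 9701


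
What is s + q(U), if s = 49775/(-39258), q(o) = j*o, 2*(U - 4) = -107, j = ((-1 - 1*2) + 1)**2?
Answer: -7822859/39258 ≈ -199.27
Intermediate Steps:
j = 4 (j = ((-1 - 2) + 1)**2 = (-3 + 1)**2 = (-2)**2 = 4)
U = -99/2 (U = 4 + (1/2)*(-107) = 4 - 107/2 = -99/2 ≈ -49.500)
q(o) = 4*o
s = -49775/39258 (s = 49775*(-1/39258) = -49775/39258 ≈ -1.2679)
s + q(U) = -49775/39258 + 4*(-99/2) = -49775/39258 - 198 = -7822859/39258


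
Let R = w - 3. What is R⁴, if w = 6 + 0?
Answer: 81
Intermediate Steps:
w = 6
R = 3 (R = 6 - 3 = 3)
R⁴ = 3⁴ = 81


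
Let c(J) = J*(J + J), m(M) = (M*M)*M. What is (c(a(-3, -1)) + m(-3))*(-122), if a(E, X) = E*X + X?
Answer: 2318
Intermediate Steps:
a(E, X) = X + E*X
m(M) = M**3 (m(M) = M**2*M = M**3)
c(J) = 2*J**2 (c(J) = J*(2*J) = 2*J**2)
(c(a(-3, -1)) + m(-3))*(-122) = (2*(-(1 - 3))**2 + (-3)**3)*(-122) = (2*(-1*(-2))**2 - 27)*(-122) = (2*2**2 - 27)*(-122) = (2*4 - 27)*(-122) = (8 - 27)*(-122) = -19*(-122) = 2318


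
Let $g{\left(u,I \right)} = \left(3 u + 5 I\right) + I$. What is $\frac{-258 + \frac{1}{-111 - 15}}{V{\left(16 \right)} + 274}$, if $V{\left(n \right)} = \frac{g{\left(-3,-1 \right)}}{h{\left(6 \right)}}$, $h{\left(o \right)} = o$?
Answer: $- \frac{32509}{34209} \approx -0.95031$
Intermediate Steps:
$g{\left(u,I \right)} = 3 u + 6 I$
$V{\left(n \right)} = - \frac{5}{2}$ ($V{\left(n \right)} = \frac{3 \left(-3\right) + 6 \left(-1\right)}{6} = \left(-9 - 6\right) \frac{1}{6} = \left(-15\right) \frac{1}{6} = - \frac{5}{2}$)
$\frac{-258 + \frac{1}{-111 - 15}}{V{\left(16 \right)} + 274} = \frac{-258 + \frac{1}{-111 - 15}}{- \frac{5}{2} + 274} = \frac{-258 + \frac{1}{-126}}{\frac{543}{2}} = \left(-258 - \frac{1}{126}\right) \frac{2}{543} = \left(- \frac{32509}{126}\right) \frac{2}{543} = - \frac{32509}{34209}$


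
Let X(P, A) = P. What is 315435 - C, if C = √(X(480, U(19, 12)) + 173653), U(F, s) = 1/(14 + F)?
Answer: 315435 - √174133 ≈ 3.1502e+5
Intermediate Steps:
C = √174133 (C = √(480 + 173653) = √174133 ≈ 417.29)
315435 - C = 315435 - √174133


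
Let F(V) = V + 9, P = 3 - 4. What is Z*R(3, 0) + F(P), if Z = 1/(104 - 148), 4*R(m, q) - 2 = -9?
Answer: 1415/176 ≈ 8.0398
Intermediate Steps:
R(m, q) = -7/4 (R(m, q) = ½ + (¼)*(-9) = ½ - 9/4 = -7/4)
P = -1
F(V) = 9 + V
Z = -1/44 (Z = 1/(-44) = -1/44 ≈ -0.022727)
Z*R(3, 0) + F(P) = -1/44*(-7/4) + (9 - 1) = 7/176 + 8 = 1415/176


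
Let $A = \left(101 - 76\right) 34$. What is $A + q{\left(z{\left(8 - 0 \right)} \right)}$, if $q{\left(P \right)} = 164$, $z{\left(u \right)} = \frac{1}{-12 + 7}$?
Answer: $1014$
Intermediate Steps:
$z{\left(u \right)} = - \frac{1}{5}$ ($z{\left(u \right)} = \frac{1}{-5} = - \frac{1}{5}$)
$A = 850$ ($A = 25 \cdot 34 = 850$)
$A + q{\left(z{\left(8 - 0 \right)} \right)} = 850 + 164 = 1014$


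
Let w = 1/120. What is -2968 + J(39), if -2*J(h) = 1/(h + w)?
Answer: -13893268/4681 ≈ -2968.0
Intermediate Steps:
w = 1/120 ≈ 0.0083333
J(h) = -1/(2*(1/120 + h)) (J(h) = -1/(2*(h + 1/120)) = -1/(2*(1/120 + h)))
-2968 + J(39) = -2968 - 60/(1 + 120*39) = -2968 - 60/(1 + 4680) = -2968 - 60/4681 = -13893268/4681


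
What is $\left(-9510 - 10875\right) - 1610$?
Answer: $-21995$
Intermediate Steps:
$\left(-9510 - 10875\right) - 1610 = -20385 - 1610 = -21995$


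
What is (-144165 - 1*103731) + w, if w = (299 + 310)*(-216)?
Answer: -379440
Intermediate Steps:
w = -131544 (w = 609*(-216) = -131544)
(-144165 - 1*103731) + w = (-144165 - 1*103731) - 131544 = (-144165 - 103731) - 131544 = -247896 - 131544 = -379440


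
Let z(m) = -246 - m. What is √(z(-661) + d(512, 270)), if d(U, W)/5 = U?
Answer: 5*√119 ≈ 54.544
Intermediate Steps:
d(U, W) = 5*U
√(z(-661) + d(512, 270)) = √((-246 - 1*(-661)) + 5*512) = √((-246 + 661) + 2560) = √(415 + 2560) = √2975 = 5*√119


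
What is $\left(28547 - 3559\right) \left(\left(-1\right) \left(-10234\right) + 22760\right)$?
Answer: $824454072$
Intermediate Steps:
$\left(28547 - 3559\right) \left(\left(-1\right) \left(-10234\right) + 22760\right) = 24988 \left(10234 + 22760\right) = 24988 \cdot 32994 = 824454072$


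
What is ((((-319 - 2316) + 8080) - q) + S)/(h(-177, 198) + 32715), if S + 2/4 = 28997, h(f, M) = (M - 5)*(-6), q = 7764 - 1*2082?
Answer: 19173/21038 ≈ 0.91135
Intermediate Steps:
q = 5682 (q = 7764 - 2082 = 5682)
h(f, M) = 30 - 6*M (h(f, M) = (-5 + M)*(-6) = 30 - 6*M)
S = 57993/2 (S = -½ + 28997 = 57993/2 ≈ 28997.)
((((-319 - 2316) + 8080) - q) + S)/(h(-177, 198) + 32715) = ((((-319 - 2316) + 8080) - 1*5682) + 57993/2)/((30 - 6*198) + 32715) = (((-2635 + 8080) - 5682) + 57993/2)/((30 - 1188) + 32715) = ((5445 - 5682) + 57993/2)/(-1158 + 32715) = (-237 + 57993/2)/31557 = (57519/2)*(1/31557) = 19173/21038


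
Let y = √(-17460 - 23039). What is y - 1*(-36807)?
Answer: 36807 + I*√40499 ≈ 36807.0 + 201.24*I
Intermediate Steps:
y = I*√40499 (y = √(-40499) = I*√40499 ≈ 201.24*I)
y - 1*(-36807) = I*√40499 - 1*(-36807) = I*√40499 + 36807 = 36807 + I*√40499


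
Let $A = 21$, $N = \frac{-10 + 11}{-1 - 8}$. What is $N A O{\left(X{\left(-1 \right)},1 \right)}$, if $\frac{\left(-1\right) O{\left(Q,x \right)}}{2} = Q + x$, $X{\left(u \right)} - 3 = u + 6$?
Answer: $42$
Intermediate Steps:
$X{\left(u \right)} = 9 + u$ ($X{\left(u \right)} = 3 + \left(u + 6\right) = 3 + \left(6 + u\right) = 9 + u$)
$O{\left(Q,x \right)} = - 2 Q - 2 x$ ($O{\left(Q,x \right)} = - 2 \left(Q + x\right) = - 2 Q - 2 x$)
$N = - \frac{1}{9}$ ($N = 1 \frac{1}{-9} = 1 \left(- \frac{1}{9}\right) = - \frac{1}{9} \approx -0.11111$)
$N A O{\left(X{\left(-1 \right)},1 \right)} = \left(- \frac{1}{9}\right) 21 \left(- 2 \left(9 - 1\right) - 2\right) = - \frac{7 \left(\left(-2\right) 8 - 2\right)}{3} = - \frac{7 \left(-16 - 2\right)}{3} = \left(- \frac{7}{3}\right) \left(-18\right) = 42$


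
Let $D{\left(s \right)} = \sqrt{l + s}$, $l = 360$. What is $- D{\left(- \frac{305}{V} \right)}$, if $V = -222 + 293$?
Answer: $- \frac{\sqrt{1793105}}{71} \approx -18.86$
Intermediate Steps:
$V = 71$
$D{\left(s \right)} = \sqrt{360 + s}$
$- D{\left(- \frac{305}{V} \right)} = - \sqrt{360 - \frac{305}{71}} = - \sqrt{\frac{25255}{71}} = - \frac{\sqrt{1793105}}{71}$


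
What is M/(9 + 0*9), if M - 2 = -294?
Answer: -292/9 ≈ -32.444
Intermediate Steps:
M = -292 (M = 2 - 294 = -292)
M/(9 + 0*9) = -292/(9 + 0*9) = -292/(9 + 0) = -292/9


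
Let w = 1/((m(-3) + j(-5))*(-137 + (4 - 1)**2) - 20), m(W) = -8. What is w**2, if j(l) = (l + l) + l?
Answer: 1/8549776 ≈ 1.1696e-7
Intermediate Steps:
j(l) = 3*l (j(l) = 2*l + l = 3*l)
w = 1/2924 (w = 1/((-8 + 3*(-5))*(-137 + (4 - 1)**2) - 20) = 1/((-8 - 15)*(-137 + 3**2) - 20) = 1/(-23*(-137 + 9) - 20) = 1/(-23*(-128) - 20) = 1/(2944 - 20) = 1/2924 ≈ 0.00034200)
w**2 = (1/2924)**2 = 1/8549776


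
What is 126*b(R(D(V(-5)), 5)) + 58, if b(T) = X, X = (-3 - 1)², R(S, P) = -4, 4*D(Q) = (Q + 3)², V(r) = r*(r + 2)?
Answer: 2074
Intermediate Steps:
V(r) = r*(2 + r)
D(Q) = (3 + Q)²/4 (D(Q) = (Q + 3)²/4 = (3 + Q)²/4)
X = 16 (X = (-4)² = 16)
b(T) = 16
126*b(R(D(V(-5)), 5)) + 58 = 126*16 + 58 = 2016 + 58 = 2074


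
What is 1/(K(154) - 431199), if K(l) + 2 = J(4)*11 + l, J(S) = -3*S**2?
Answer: -1/431575 ≈ -2.3171e-6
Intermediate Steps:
K(l) = -530 + l (K(l) = -2 + (-3*4**2*11 + l) = -2 + (-3*16*11 + l) = -2 + (-48*11 + l) = -2 + (-528 + l) = -530 + l)
1/(K(154) - 431199) = 1/((-530 + 154) - 431199) = 1/(-376 - 431199) = 1/(-431575) = -1/431575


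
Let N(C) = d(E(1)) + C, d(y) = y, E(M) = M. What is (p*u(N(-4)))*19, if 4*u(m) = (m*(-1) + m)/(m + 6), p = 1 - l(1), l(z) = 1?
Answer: 0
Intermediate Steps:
p = 0 (p = 1 - 1*1 = 1 - 1 = 0)
N(C) = 1 + C
u(m) = 0 (u(m) = ((m*(-1) + m)/(m + 6))/4 = ((-m + m)/(6 + m))/4 = (0/(6 + m))/4 = (¼)*0 = 0)
(p*u(N(-4)))*19 = (0*0)*19 = 0*19 = 0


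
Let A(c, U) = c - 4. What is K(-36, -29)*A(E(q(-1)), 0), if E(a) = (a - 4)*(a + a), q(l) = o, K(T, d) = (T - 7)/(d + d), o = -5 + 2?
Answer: 817/29 ≈ 28.172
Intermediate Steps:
o = -3
K(T, d) = (-7 + T)/(2*d) (K(T, d) = (-7 + T)/((2*d)) = (-7 + T)*(1/(2*d)) = (-7 + T)/(2*d))
q(l) = -3
E(a) = 2*a*(-4 + a) (E(a) = (-4 + a)*(2*a) = 2*a*(-4 + a))
A(c, U) = -4 + c
K(-36, -29)*A(E(q(-1)), 0) = ((½)*(-7 - 36)/(-29))*(-4 + 2*(-3)*(-4 - 3)) = ((½)*(-1/29)*(-43))*(-4 + 2*(-3)*(-7)) = 43*(-4 + 42)/58 = (43/58)*38 = 817/29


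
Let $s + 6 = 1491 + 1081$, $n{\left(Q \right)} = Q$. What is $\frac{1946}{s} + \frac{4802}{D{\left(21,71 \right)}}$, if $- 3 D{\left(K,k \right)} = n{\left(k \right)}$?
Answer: $- \frac{18413815}{91093} \approx -202.14$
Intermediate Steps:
$D{\left(K,k \right)} = - \frac{k}{3}$
$s = 2566$ ($s = -6 + \left(1491 + 1081\right) = -6 + 2572 = 2566$)
$\frac{1946}{s} + \frac{4802}{D{\left(21,71 \right)}} = \frac{1946}{2566} + \frac{4802}{\left(- \frac{1}{3}\right) 71} = 1946 \cdot \frac{1}{2566} + \frac{4802}{- \frac{71}{3}} = \frac{973}{1283} + 4802 \left(- \frac{3}{71}\right) = \frac{973}{1283} - \frac{14406}{71} = - \frac{18413815}{91093}$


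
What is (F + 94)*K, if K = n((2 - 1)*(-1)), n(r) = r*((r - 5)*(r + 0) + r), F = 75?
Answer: -845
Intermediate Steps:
n(r) = r*(r + r*(-5 + r)) (n(r) = r*((-5 + r)*r + r) = r*(r*(-5 + r) + r) = r*(r + r*(-5 + r)))
K = -5 (K = ((2 - 1)*(-1))²*(-4 + (2 - 1)*(-1)) = (1*(-1))²*(-4 + 1*(-1)) = (-1)²*(-4 - 1) = 1*(-5) = -5)
(F + 94)*K = (75 + 94)*(-5) = 169*(-5) = -845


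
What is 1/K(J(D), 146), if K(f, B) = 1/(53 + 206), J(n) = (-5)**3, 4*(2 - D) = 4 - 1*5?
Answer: 259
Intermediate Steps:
D = 9/4 (D = 2 - (4 - 1*5)/4 = 2 - (4 - 5)/4 = 2 - 1/4*(-1) = 2 + 1/4 = 9/4 ≈ 2.2500)
J(n) = -125
K(f, B) = 1/259
1/K(J(D), 146) = 1/(1/259) = 259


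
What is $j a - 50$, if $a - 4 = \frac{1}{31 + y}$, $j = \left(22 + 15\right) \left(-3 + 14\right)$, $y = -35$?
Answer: $\frac{5905}{4} \approx 1476.3$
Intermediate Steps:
$j = 407$ ($j = 37 \cdot 11 = 407$)
$a = \frac{15}{4}$ ($a = 4 + \frac{1}{31 - 35} = 4 + \frac{1}{-4} = 4 - \frac{1}{4} = \frac{15}{4} \approx 3.75$)
$j a - 50 = 407 \cdot \frac{15}{4} - 50 = \frac{6105}{4} - 50 = \frac{5905}{4}$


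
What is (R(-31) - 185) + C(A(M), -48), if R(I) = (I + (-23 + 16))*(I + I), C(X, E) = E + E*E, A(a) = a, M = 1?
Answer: 4427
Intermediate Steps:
C(X, E) = E + E**2
R(I) = 2*I*(-7 + I) (R(I) = (I - 7)*(2*I) = (-7 + I)*(2*I) = 2*I*(-7 + I))
(R(-31) - 185) + C(A(M), -48) = (2*(-31)*(-7 - 31) - 185) - 48*(1 - 48) = (2*(-31)*(-38) - 185) - 48*(-47) = (2356 - 185) + 2256 = 2171 + 2256 = 4427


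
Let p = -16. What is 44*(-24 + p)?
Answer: -1760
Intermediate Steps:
44*(-24 + p) = 44*(-24 - 16) = 44*(-40) = -1760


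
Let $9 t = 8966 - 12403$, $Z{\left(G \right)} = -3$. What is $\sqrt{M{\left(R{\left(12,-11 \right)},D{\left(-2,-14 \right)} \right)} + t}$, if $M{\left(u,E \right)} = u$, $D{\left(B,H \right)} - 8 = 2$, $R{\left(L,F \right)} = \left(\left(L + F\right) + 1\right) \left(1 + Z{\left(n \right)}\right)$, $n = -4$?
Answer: $\frac{i \sqrt{3473}}{3} \approx 19.644 i$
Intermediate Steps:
$R{\left(L,F \right)} = -2 - 2 F - 2 L$ ($R{\left(L,F \right)} = \left(\left(L + F\right) + 1\right) \left(1 - 3\right) = \left(\left(F + L\right) + 1\right) \left(-2\right) = \left(1 + F + L\right) \left(-2\right) = -2 - 2 F - 2 L$)
$D{\left(B,H \right)} = 10$ ($D{\left(B,H \right)} = 8 + 2 = 10$)
$t = - \frac{3437}{9}$ ($t = \frac{8966 - 12403}{9} = \frac{1}{9} \left(-3437\right) = - \frac{3437}{9} \approx -381.89$)
$\sqrt{M{\left(R{\left(12,-11 \right)},D{\left(-2,-14 \right)} \right)} + t} = \sqrt{\left(-2 - -22 - 24\right) - \frac{3437}{9}} = \sqrt{\left(-2 + 22 - 24\right) - \frac{3437}{9}} = \sqrt{-4 - \frac{3437}{9}} = \sqrt{- \frac{3473}{9}} = \frac{i \sqrt{3473}}{3}$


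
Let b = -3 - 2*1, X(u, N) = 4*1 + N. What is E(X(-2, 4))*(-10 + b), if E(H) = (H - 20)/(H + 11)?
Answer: 180/19 ≈ 9.4737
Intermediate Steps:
X(u, N) = 4 + N
E(H) = (-20 + H)/(11 + H)
b = -5 (b = -3 - 2 = -5)
E(X(-2, 4))*(-10 + b) = ((-20 + (4 + 4))/(11 + (4 + 4)))*(-10 - 5) = ((-20 + 8)/(11 + 8))*(-15) = (-12/19)*(-15) = ((1/19)*(-12))*(-15) = -12/19*(-15) = 180/19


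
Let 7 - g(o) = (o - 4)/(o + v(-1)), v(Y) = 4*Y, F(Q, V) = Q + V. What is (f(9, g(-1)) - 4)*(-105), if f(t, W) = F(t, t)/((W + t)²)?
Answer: 2058/5 ≈ 411.60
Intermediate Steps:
g(o) = 6 (g(o) = 7 - (o - 4)/(o + 4*(-1)) = 7 - (-4 + o)/(o - 4) = 7 - (-4 + o)/(-4 + o) = 7 - 1*1 = 7 - 1 = 6)
f(t, W) = 2*t/(W + t)² (f(t, W) = (t + t)/((W + t)²) = (2*t)/(W + t)² = 2*t/(W + t)²)
(f(9, g(-1)) - 4)*(-105) = (2*9/(6 + 9)² - 4)*(-105) = (2*9/15² - 4)*(-105) = (2*9*(1/225) - 4)*(-105) = (2/25 - 4)*(-105) = -98/25*(-105) = 2058/5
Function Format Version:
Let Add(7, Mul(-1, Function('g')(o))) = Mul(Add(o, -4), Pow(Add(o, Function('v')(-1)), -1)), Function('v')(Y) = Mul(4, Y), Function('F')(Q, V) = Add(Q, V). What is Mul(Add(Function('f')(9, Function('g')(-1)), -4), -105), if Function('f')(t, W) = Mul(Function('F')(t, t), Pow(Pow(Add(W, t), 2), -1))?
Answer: Rational(2058, 5) ≈ 411.60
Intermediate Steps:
Function('g')(o) = 6 (Function('g')(o) = Add(7, Mul(-1, Mul(Add(o, -4), Pow(Add(o, Mul(4, -1)), -1)))) = Add(7, Mul(-1, Mul(Add(-4, o), Pow(Add(o, -4), -1)))) = Add(7, Mul(-1, Mul(Add(-4, o), Pow(Add(-4, o), -1)))) = Add(7, Mul(-1, 1)) = Add(7, -1) = 6)
Function('f')(t, W) = Mul(2, t, Pow(Add(W, t), -2)) (Function('f')(t, W) = Mul(Add(t, t), Pow(Pow(Add(W, t), 2), -1)) = Mul(Mul(2, t), Pow(Add(W, t), -2)) = Mul(2, t, Pow(Add(W, t), -2)))
Mul(Add(Function('f')(9, Function('g')(-1)), -4), -105) = Mul(Add(Mul(2, 9, Pow(Add(6, 9), -2)), -4), -105) = Mul(Add(Mul(2, 9, Pow(15, -2)), -4), -105) = Mul(Add(Mul(2, 9, Rational(1, 225)), -4), -105) = Mul(Add(Rational(2, 25), -4), -105) = Mul(Rational(-98, 25), -105) = Rational(2058, 5)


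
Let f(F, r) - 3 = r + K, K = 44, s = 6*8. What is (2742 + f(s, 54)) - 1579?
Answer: 1264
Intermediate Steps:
s = 48
f(F, r) = 47 + r (f(F, r) = 3 + (r + 44) = 3 + (44 + r) = 47 + r)
(2742 + f(s, 54)) - 1579 = (2742 + (47 + 54)) - 1579 = (2742 + 101) - 1579 = 2843 - 1579 = 1264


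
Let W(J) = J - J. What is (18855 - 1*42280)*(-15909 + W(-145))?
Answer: 372668325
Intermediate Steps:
W(J) = 0
(18855 - 1*42280)*(-15909 + W(-145)) = (18855 - 1*42280)*(-15909 + 0) = (18855 - 42280)*(-15909) = -23425*(-15909) = 372668325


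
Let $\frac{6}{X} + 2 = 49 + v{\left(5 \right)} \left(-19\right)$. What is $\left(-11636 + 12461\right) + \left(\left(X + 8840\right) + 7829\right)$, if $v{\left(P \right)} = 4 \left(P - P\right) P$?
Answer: $\frac{822224}{47} \approx 17494.0$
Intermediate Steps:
$v{\left(P \right)} = 0$ ($v{\left(P \right)} = 4 \cdot 0 P = 0 P = 0$)
$X = \frac{6}{47}$ ($X = \frac{6}{-2 + \left(49 + 0 \left(-19\right)\right)} = \frac{6}{-2 + \left(49 + 0\right)} = \frac{6}{-2 + 49} = \frac{6}{47} \approx 0.12766$)
$\left(-11636 + 12461\right) + \left(\left(X + 8840\right) + 7829\right) = \left(-11636 + 12461\right) + \left(\left(\frac{6}{47} + 8840\right) + 7829\right) = 825 + \left(\frac{415486}{47} + 7829\right) = 825 + \frac{783449}{47} = \frac{822224}{47}$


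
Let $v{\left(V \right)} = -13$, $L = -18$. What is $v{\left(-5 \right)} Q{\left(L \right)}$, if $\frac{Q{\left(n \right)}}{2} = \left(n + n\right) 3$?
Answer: $2808$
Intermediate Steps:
$Q{\left(n \right)} = 12 n$ ($Q{\left(n \right)} = 2 \left(n + n\right) 3 = 2 \cdot 2 n 3 = 2 \cdot 6 n = 12 n$)
$v{\left(-5 \right)} Q{\left(L \right)} = - 13 \cdot 12 \left(-18\right) = \left(-13\right) \left(-216\right) = 2808$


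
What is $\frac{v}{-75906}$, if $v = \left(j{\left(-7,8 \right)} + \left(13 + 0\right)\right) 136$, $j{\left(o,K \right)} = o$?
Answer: $- \frac{136}{12651} \approx -0.01075$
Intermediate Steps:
$v = 816$ ($v = \left(-7 + \left(13 + 0\right)\right) 136 = \left(-7 + 13\right) 136 = 6 \cdot 136 = 816$)
$\frac{v}{-75906} = \frac{816}{-75906} = 816 \left(- \frac{1}{75906}\right) = - \frac{136}{12651}$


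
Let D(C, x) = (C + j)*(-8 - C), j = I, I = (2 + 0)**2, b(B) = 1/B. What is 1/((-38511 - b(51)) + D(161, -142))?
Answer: -51/3386197 ≈ -1.5061e-5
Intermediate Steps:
I = 4 (I = 2**2 = 4)
j = 4
D(C, x) = (-8 - C)*(4 + C) (D(C, x) = (C + 4)*(-8 - C) = (4 + C)*(-8 - C) = (-8 - C)*(4 + C))
1/((-38511 - b(51)) + D(161, -142)) = 1/((-38511 - 1/51) + (-32 - 1*161**2 - 12*161)) = 1/((-38511 - 1*1/51) + (-32 - 1*25921 - 1932)) = 1/((-38511 - 1/51) + (-32 - 25921 - 1932)) = 1/(-1964062/51 - 27885) = 1/(-3386197/51) = -51/3386197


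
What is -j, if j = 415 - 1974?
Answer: 1559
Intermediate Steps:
j = -1559
-j = -1*(-1559) = 1559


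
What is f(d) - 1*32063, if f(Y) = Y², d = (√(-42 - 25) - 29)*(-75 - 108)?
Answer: 25888423 - 1942362*I*√67 ≈ 2.5888e+7 - 1.5899e+7*I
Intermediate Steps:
d = 5307 - 183*I*√67 (d = (√(-67) - 29)*(-183) = (I*√67 - 29)*(-183) = (-29 + I*√67)*(-183) = 5307 - 183*I*√67 ≈ 5307.0 - 1497.9*I)
f(d) - 1*32063 = (5307 - 183*I*√67)² - 1*32063 = (5307 - 183*I*√67)² - 32063 = -32063 + (5307 - 183*I*√67)²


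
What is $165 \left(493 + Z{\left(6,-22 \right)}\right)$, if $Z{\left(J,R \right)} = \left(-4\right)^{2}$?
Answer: $83985$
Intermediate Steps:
$Z{\left(J,R \right)} = 16$
$165 \left(493 + Z{\left(6,-22 \right)}\right) = 165 \left(493 + 16\right) = 165 \cdot 509 = 83985$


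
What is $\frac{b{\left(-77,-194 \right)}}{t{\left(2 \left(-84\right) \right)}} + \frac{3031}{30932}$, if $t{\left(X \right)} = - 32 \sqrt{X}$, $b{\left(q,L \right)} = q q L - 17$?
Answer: $\frac{3031}{30932} - \frac{1150243 i \sqrt{42}}{2688} \approx 0.097989 - 2773.2 i$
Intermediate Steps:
$b{\left(q,L \right)} = -17 + L q^{2}$ ($b{\left(q,L \right)} = q^{2} L - 17 = L q^{2} - 17 = -17 + L q^{2}$)
$\frac{b{\left(-77,-194 \right)}}{t{\left(2 \left(-84\right) \right)}} + \frac{3031}{30932} = \frac{-17 - 194 \left(-77\right)^{2}}{\left(-32\right) \sqrt{2 \left(-84\right)}} + \frac{3031}{30932} = \frac{-17 - 1150226}{\left(-32\right) \sqrt{-168}} + 3031 \cdot \frac{1}{30932} = \frac{-17 - 1150226}{\left(-32\right) 2 i \sqrt{42}} + \frac{3031}{30932} = - \frac{1150243}{\left(-64\right) i \sqrt{42}} + \frac{3031}{30932} = - 1150243 \frac{i \sqrt{42}}{2688} + \frac{3031}{30932} = - \frac{1150243 i \sqrt{42}}{2688} + \frac{3031}{30932} = \frac{3031}{30932} - \frac{1150243 i \sqrt{42}}{2688}$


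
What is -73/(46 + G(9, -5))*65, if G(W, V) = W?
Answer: -949/11 ≈ -86.273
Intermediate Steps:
-73/(46 + G(9, -5))*65 = -73/(46 + 9)*65 = -73/55*65 = -949/11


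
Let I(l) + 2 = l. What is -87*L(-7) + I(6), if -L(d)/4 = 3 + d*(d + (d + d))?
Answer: 52204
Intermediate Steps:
I(l) = -2 + l
L(d) = -12 - 12*d² (L(d) = -4*(3 + d*(d + (d + d))) = -4*(3 + d*(d + 2*d)) = -4*(3 + d*(3*d)) = -4*(3 + 3*d²) = -12 - 12*d²)
-87*L(-7) + I(6) = -87*(-12 - 12*(-7)²) + (-2 + 6) = -87*(-12 - 12*49) + 4 = -87*(-12 - 588) + 4 = -87*(-600) + 4 = 52200 + 4 = 52204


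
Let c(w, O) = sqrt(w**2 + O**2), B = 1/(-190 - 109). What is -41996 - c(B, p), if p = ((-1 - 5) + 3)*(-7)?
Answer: -41996 - sqrt(39425842)/299 ≈ -42017.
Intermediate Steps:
B = -1/299 (B = 1/(-299) = -1/299 ≈ -0.0033445)
p = 21 (p = (-6 + 3)*(-7) = -3*(-7) = 21)
c(w, O) = sqrt(O**2 + w**2)
-41996 - c(B, p) = -41996 - sqrt(21**2 + (-1/299)**2) = -41996 - sqrt(441 + 1/89401) = -41996 - sqrt(39425842/89401) = -41996 - sqrt(39425842)/299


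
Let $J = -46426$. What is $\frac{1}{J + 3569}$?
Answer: $- \frac{1}{42857} \approx -2.3333 \cdot 10^{-5}$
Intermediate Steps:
$\frac{1}{J + 3569} = \frac{1}{-46426 + 3569} = \frac{1}{-42857} = - \frac{1}{42857}$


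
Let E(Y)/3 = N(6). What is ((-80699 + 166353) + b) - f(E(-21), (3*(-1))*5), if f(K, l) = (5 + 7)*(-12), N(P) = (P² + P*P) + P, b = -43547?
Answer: 42251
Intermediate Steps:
N(P) = P + 2*P² (N(P) = (P² + P²) + P = 2*P² + P = P + 2*P²)
E(Y) = 234 (E(Y) = 3*(6*(1 + 2*6)) = 3*(6*(1 + 12)) = 3*(6*13) = 3*78 = 234)
f(K, l) = -144 (f(K, l) = 12*(-12) = -144)
((-80699 + 166353) + b) - f(E(-21), (3*(-1))*5) = ((-80699 + 166353) - 43547) - 1*(-144) = (85654 - 43547) + 144 = 42107 + 144 = 42251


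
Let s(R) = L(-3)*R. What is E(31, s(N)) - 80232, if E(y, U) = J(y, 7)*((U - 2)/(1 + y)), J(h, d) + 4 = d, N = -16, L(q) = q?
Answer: -1283643/16 ≈ -80228.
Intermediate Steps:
J(h, d) = -4 + d
s(R) = -3*R
E(y, U) = 3*(-2 + U)/(1 + y) (E(y, U) = (-4 + 7)*((U - 2)/(1 + y)) = 3*((-2 + U)/(1 + y)) = 3*(-2 + U)/(1 + y))
E(31, s(N)) - 80232 = 3*(-2 - 3*(-16))/(1 + 31) - 80232 = 3*(-2 + 48)/32 - 80232 = 3*(1/32)*46 - 80232 = 69/16 - 80232 = -1283643/16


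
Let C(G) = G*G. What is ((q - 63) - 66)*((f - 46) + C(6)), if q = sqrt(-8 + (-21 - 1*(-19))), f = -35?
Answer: 5805 - 45*I*sqrt(10) ≈ 5805.0 - 142.3*I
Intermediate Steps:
C(G) = G**2
q = I*sqrt(10) (q = sqrt(-8 + (-21 + 19)) = sqrt(-8 - 2) = sqrt(-10) = I*sqrt(10) ≈ 3.1623*I)
((q - 63) - 66)*((f - 46) + C(6)) = ((I*sqrt(10) - 63) - 66)*((-35 - 46) + 6**2) = ((-63 + I*sqrt(10)) - 66)*(-81 + 36) = (-129 + I*sqrt(10))*(-45) = 5805 - 45*I*sqrt(10)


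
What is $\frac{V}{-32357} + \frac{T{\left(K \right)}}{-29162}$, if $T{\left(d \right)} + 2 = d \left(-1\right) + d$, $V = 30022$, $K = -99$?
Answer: $- \frac{437718425}{471797417} \approx -0.92777$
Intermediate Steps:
$T{\left(d \right)} = -2$ ($T{\left(d \right)} = -2 + \left(d \left(-1\right) + d\right) = -2 + \left(- d + d\right) = -2 + 0 = -2$)
$\frac{V}{-32357} + \frac{T{\left(K \right)}}{-29162} = \frac{30022}{-32357} - \frac{2}{-29162} = 30022 \left(- \frac{1}{32357}\right) - - \frac{1}{14581} = - \frac{30022}{32357} + \frac{1}{14581} = - \frac{437718425}{471797417}$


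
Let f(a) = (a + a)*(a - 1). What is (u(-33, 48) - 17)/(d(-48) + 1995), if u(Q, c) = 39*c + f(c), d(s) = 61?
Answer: 6367/2056 ≈ 3.0968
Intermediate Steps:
f(a) = 2*a*(-1 + a) (f(a) = (2*a)*(-1 + a) = 2*a*(-1 + a))
u(Q, c) = 39*c + 2*c*(-1 + c)
(u(-33, 48) - 17)/(d(-48) + 1995) = (48*(37 + 2*48) - 17)/(61 + 1995) = (48*(37 + 96) - 17)/2056 = (48*133 - 17)*(1/2056) = (6384 - 17)*(1/2056) = 6367*(1/2056) = 6367/2056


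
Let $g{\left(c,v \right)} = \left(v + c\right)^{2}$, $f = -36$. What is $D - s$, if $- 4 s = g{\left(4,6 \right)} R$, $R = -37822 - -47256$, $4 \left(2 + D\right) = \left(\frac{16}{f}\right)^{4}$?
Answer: $\frac{1547398792}{6561} \approx 2.3585 \cdot 10^{5}$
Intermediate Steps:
$g{\left(c,v \right)} = \left(c + v\right)^{2}$
$D = - \frac{13058}{6561}$ ($D = -2 + \frac{\left(\frac{16}{-36}\right)^{4}}{4} = -2 + \frac{\left(16 \left(- \frac{1}{36}\right)\right)^{4}}{4} = -2 + \frac{\left(- \frac{4}{9}\right)^{4}}{4} = -2 + \frac{1}{4} \cdot \frac{256}{6561} = -2 + \frac{64}{6561} = - \frac{13058}{6561} \approx -1.9902$)
$R = 9434$ ($R = -37822 + 47256 = 9434$)
$s = -235850$ ($s = - \frac{\left(4 + 6\right)^{2} \cdot 9434}{4} = - \frac{10^{2} \cdot 9434}{4} = - \frac{100 \cdot 9434}{4} = \left(- \frac{1}{4}\right) 943400 = -235850$)
$D - s = - \frac{13058}{6561} - -235850 = - \frac{13058}{6561} + 235850 = \frac{1547398792}{6561}$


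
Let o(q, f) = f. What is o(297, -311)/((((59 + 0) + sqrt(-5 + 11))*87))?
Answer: -18349/302325 + 311*sqrt(6)/302325 ≈ -0.058173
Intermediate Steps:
o(297, -311)/((((59 + 0) + sqrt(-5 + 11))*87)) = -311*1/(87*((59 + 0) + sqrt(-5 + 11))) = -311*1/(87*(59 + sqrt(6))) = -311/(5133 + 87*sqrt(6))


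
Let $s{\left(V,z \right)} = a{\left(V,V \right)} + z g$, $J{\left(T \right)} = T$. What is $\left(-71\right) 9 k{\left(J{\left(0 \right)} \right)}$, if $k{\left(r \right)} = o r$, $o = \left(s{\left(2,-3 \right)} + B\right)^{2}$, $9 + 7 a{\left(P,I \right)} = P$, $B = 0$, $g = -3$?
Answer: $0$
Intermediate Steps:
$a{\left(P,I \right)} = - \frac{9}{7} + \frac{P}{7}$
$s{\left(V,z \right)} = - \frac{9}{7} - 3 z + \frac{V}{7}$ ($s{\left(V,z \right)} = \left(- \frac{9}{7} + \frac{V}{7}\right) + z \left(-3\right) = \left(- \frac{9}{7} + \frac{V}{7}\right) - 3 z = - \frac{9}{7} - 3 z + \frac{V}{7}$)
$o = 64$ ($o = \left(\left(- \frac{9}{7} - -9 + \frac{1}{7} \cdot 2\right) + 0\right)^{2} = \left(\left(- \frac{9}{7} + 9 + \frac{2}{7}\right) + 0\right)^{2} = \left(8 + 0\right)^{2} = 8^{2} = 64$)
$k{\left(r \right)} = 64 r$
$\left(-71\right) 9 k{\left(J{\left(0 \right)} \right)} = \left(-71\right) 9 \cdot 64 \cdot 0 = \left(-639\right) 0 = 0$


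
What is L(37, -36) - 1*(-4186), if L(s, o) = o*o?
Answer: 5482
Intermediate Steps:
L(s, o) = o²
L(37, -36) - 1*(-4186) = (-36)² - 1*(-4186) = 1296 + 4186 = 5482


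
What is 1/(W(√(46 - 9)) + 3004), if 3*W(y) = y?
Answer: 27036/81216107 - 3*√37/81216107 ≈ 0.00033266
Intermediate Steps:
W(y) = y/3
1/(W(√(46 - 9)) + 3004) = 1/(√(46 - 9)/3 + 3004) = 1/(√37/3 + 3004) = 1/(3004 + √37/3)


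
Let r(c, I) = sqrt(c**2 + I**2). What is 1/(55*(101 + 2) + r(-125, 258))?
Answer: 5665/32010036 - sqrt(82189)/32010036 ≈ 0.00016802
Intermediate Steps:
r(c, I) = sqrt(I**2 + c**2)
1/(55*(101 + 2) + r(-125, 258)) = 1/(55*(101 + 2) + sqrt(258**2 + (-125)**2)) = 1/(55*103 + sqrt(66564 + 15625)) = 1/(5665 + sqrt(82189))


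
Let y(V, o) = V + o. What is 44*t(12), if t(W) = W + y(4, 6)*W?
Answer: 5808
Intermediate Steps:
t(W) = 11*W (t(W) = W + (4 + 6)*W = W + 10*W = 11*W)
44*t(12) = 44*(11*12) = 44*132 = 5808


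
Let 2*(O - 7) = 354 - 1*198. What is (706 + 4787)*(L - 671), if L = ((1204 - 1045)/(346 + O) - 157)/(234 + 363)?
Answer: -316251244655/85769 ≈ -3.6872e+6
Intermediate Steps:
O = 85 (O = 7 + (354 - 1*198)/2 = 7 + (354 - 198)/2 = 7 + (½)*156 = 7 + 78 = 85)
L = -67508/257307 (L = ((1204 - 1045)/(346 + 85) - 157)/(234 + 363) = (159/431 - 157)/597 = (159*(1/431) - 157)*(1/597) = (159/431 - 157)*(1/597) = -67508/431*1/597 = -67508/257307 ≈ -0.26236)
(706 + 4787)*(L - 671) = (706 + 4787)*(-67508/257307 - 671) = 5493*(-172720505/257307) = -316251244655/85769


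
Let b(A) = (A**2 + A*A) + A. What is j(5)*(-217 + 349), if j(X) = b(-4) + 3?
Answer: 4092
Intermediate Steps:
b(A) = A + 2*A**2 (b(A) = (A**2 + A**2) + A = 2*A**2 + A = A + 2*A**2)
j(X) = 31 (j(X) = -4*(1 + 2*(-4)) + 3 = -4*(1 - 8) + 3 = -4*(-7) + 3 = 28 + 3 = 31)
j(5)*(-217 + 349) = 31*(-217 + 349) = 31*132 = 4092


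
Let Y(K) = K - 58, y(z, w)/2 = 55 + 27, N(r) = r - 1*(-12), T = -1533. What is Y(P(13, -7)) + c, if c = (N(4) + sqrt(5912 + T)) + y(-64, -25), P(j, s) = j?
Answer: 135 + sqrt(4379) ≈ 201.17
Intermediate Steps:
N(r) = 12 + r (N(r) = r + 12 = 12 + r)
y(z, w) = 164 (y(z, w) = 2*(55 + 27) = 2*82 = 164)
Y(K) = -58 + K
c = 180 + sqrt(4379) (c = ((12 + 4) + sqrt(5912 - 1533)) + 164 = (16 + sqrt(4379)) + 164 = 180 + sqrt(4379) ≈ 246.17)
Y(P(13, -7)) + c = (-58 + 13) + (180 + sqrt(4379)) = -45 + (180 + sqrt(4379)) = 135 + sqrt(4379)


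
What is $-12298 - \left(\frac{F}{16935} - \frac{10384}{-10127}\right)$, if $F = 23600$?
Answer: $- \frac{421906202450}{34300149} \approx -12300.0$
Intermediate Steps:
$-12298 - \left(\frac{F}{16935} - \frac{10384}{-10127}\right) = -12298 - \left(\frac{23600}{16935} - \frac{10384}{-10127}\right) = -12298 - \left(23600 \cdot \frac{1}{16935} - - \frac{10384}{10127}\right) = -12298 - \left(\frac{4720}{3387} + \frac{10384}{10127}\right) = -12298 - \frac{82970048}{34300149} = - \frac{421906202450}{34300149}$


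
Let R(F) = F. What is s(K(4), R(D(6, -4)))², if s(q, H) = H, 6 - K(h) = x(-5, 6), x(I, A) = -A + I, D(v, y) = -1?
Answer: 1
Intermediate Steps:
x(I, A) = I - A
K(h) = 17 (K(h) = 6 - (-5 - 1*6) = 6 - (-5 - 6) = 6 - 1*(-11) = 6 + 11 = 17)
s(K(4), R(D(6, -4)))² = (-1)² = 1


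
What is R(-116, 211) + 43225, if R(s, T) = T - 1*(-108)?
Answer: 43544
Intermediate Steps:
R(s, T) = 108 + T (R(s, T) = T + 108 = 108 + T)
R(-116, 211) + 43225 = (108 + 211) + 43225 = 319 + 43225 = 43544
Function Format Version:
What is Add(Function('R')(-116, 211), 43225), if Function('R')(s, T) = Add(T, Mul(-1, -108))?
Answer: 43544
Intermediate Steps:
Function('R')(s, T) = Add(108, T) (Function('R')(s, T) = Add(T, 108) = Add(108, T))
Add(Function('R')(-116, 211), 43225) = Add(Add(108, 211), 43225) = Add(319, 43225) = 43544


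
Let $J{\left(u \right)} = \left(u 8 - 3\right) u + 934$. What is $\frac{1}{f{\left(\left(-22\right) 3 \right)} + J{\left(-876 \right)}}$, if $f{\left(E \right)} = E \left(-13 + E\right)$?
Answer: $\frac{1}{6147784} \approx 1.6266 \cdot 10^{-7}$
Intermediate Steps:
$J{\left(u \right)} = 934 + u \left(-3 + 8 u\right)$ ($J{\left(u \right)} = \left(8 u - 3\right) u + 934 = \left(-3 + 8 u\right) u + 934 = u \left(-3 + 8 u\right) + 934 = 934 + u \left(-3 + 8 u\right)$)
$\frac{1}{f{\left(\left(-22\right) 3 \right)} + J{\left(-876 \right)}} = \frac{1}{\left(-22\right) 3 \left(-13 - 66\right) + \left(934 - -2628 + 8 \left(-876\right)^{2}\right)} = \frac{1}{- 66 \left(-13 - 66\right) + \left(934 + 2628 + 8 \cdot 767376\right)} = \frac{1}{\left(-66\right) \left(-79\right) + \left(934 + 2628 + 6139008\right)} = \frac{1}{5214 + 6142570} = \frac{1}{6147784}$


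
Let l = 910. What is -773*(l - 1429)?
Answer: 401187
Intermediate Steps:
-773*(l - 1429) = -773*(910 - 1429) = -773*(-519) = 401187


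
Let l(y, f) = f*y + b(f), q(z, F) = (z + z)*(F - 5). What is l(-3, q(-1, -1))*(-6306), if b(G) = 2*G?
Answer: 75672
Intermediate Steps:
q(z, F) = 2*z*(-5 + F) (q(z, F) = (2*z)*(-5 + F) = 2*z*(-5 + F))
l(y, f) = 2*f + f*y (l(y, f) = f*y + 2*f = 2*f + f*y)
l(-3, q(-1, -1))*(-6306) = ((2*(-1)*(-5 - 1))*(2 - 3))*(-6306) = ((2*(-1)*(-6))*(-1))*(-6306) = (12*(-1))*(-6306) = -12*(-6306) = 75672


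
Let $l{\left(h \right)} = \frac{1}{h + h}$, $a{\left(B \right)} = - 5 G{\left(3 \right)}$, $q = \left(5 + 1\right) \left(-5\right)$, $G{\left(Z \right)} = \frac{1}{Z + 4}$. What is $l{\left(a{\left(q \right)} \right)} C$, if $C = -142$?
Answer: $\frac{497}{5} \approx 99.4$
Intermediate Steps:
$G{\left(Z \right)} = \frac{1}{4 + Z}$
$q = -30$ ($q = 6 \left(-5\right) = -30$)
$a{\left(B \right)} = - \frac{5}{7}$ ($a{\left(B \right)} = - \frac{5}{4 + 3} = - \frac{5}{7}$)
$l{\left(h \right)} = \frac{1}{2 h}$
$l{\left(a{\left(q \right)} \right)} C = \frac{1}{2 \left(- \frac{5}{7}\right)} \left(-142\right) = \frac{1}{2} \left(- \frac{7}{5}\right) \left(-142\right) = \left(- \frac{7}{10}\right) \left(-142\right) = \frac{497}{5}$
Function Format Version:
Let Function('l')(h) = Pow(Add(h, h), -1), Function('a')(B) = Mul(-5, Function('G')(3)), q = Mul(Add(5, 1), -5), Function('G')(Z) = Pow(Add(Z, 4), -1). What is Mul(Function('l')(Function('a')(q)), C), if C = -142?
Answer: Rational(497, 5) ≈ 99.400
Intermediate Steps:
Function('G')(Z) = Pow(Add(4, Z), -1)
q = -30 (q = Mul(6, -5) = -30)
Function('a')(B) = Rational(-5, 7) (Function('a')(B) = Mul(-5, Pow(Add(4, 3), -1)) = Mul(-5, Pow(7, -1)) = Mul(-5, Rational(1, 7)) = Rational(-5, 7))
Function('l')(h) = Mul(Rational(1, 2), Pow(h, -1)) (Function('l')(h) = Pow(Mul(2, h), -1) = Mul(Rational(1, 2), Pow(h, -1)))
Mul(Function('l')(Function('a')(q)), C) = Mul(Mul(Rational(1, 2), Pow(Rational(-5, 7), -1)), -142) = Mul(Mul(Rational(1, 2), Rational(-7, 5)), -142) = Mul(Rational(-7, 10), -142) = Rational(497, 5)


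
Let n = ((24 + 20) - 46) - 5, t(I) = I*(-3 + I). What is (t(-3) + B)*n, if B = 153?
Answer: -1197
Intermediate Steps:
n = -7 (n = (44 - 46) - 5 = -2 - 5 = -7)
(t(-3) + B)*n = (-3*(-3 - 3) + 153)*(-7) = (-3*(-6) + 153)*(-7) = (18 + 153)*(-7) = 171*(-7) = -1197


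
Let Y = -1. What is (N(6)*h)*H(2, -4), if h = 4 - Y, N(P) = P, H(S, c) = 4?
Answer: 120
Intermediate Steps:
h = 5 (h = 4 - 1*(-1) = 4 + 1 = 5)
(N(6)*h)*H(2, -4) = (6*5)*4 = 30*4 = 120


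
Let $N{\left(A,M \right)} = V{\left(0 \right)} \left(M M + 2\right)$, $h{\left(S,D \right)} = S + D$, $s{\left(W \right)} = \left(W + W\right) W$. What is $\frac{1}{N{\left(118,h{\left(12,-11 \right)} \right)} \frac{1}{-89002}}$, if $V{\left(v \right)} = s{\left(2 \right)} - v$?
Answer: $- \frac{44501}{12} \approx -3708.4$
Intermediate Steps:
$s{\left(W \right)} = 2 W^{2}$ ($s{\left(W \right)} = 2 W W = 2 W^{2}$)
$V{\left(v \right)} = 8 - v$ ($V{\left(v \right)} = 2 \cdot 2^{2} - v = 2 \cdot 4 - v = 8 - v$)
$h{\left(S,D \right)} = D + S$
$N{\left(A,M \right)} = 16 + 8 M^{2}$ ($N{\left(A,M \right)} = \left(8 - 0\right) \left(M M + 2\right) = \left(8 + 0\right) \left(M^{2} + 2\right) = 8 \left(2 + M^{2}\right) = 16 + 8 M^{2}$)
$\frac{1}{N{\left(118,h{\left(12,-11 \right)} \right)} \frac{1}{-89002}} = \frac{1}{\left(16 + 8 \left(-11 + 12\right)^{2}\right) \frac{1}{-89002}} = \frac{1}{\left(16 + 8 \cdot 1^{2}\right) \left(- \frac{1}{89002}\right)} = \frac{1}{\left(16 + 8 \cdot 1\right) \left(- \frac{1}{89002}\right)} = \frac{1}{\left(16 + 8\right) \left(- \frac{1}{89002}\right)} = \frac{1}{24 \left(- \frac{1}{89002}\right)} = \frac{1}{- \frac{12}{44501}} = - \frac{44501}{12}$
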